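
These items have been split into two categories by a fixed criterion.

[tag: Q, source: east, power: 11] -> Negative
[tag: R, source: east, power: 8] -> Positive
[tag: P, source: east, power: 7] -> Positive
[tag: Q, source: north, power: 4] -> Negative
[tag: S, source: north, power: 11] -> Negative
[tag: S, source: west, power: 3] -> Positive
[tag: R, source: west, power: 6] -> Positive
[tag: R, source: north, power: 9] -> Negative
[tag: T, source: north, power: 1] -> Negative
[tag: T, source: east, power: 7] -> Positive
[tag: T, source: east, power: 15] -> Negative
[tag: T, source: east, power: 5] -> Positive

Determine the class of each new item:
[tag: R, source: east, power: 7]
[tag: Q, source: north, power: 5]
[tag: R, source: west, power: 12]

Positive, Negative, Negative

'Positive' ⟺ source is not north AND power ≤ 8.
[tag: R, source: east, power: 7]: source is east, power = 7 — fits, so Positive.
[tag: Q, source: north, power: 5]: source is north, power = 5 — does not satisfy this, so Negative.
[tag: R, source: west, power: 12]: source is west, power = 12 — does not satisfy this, so Negative.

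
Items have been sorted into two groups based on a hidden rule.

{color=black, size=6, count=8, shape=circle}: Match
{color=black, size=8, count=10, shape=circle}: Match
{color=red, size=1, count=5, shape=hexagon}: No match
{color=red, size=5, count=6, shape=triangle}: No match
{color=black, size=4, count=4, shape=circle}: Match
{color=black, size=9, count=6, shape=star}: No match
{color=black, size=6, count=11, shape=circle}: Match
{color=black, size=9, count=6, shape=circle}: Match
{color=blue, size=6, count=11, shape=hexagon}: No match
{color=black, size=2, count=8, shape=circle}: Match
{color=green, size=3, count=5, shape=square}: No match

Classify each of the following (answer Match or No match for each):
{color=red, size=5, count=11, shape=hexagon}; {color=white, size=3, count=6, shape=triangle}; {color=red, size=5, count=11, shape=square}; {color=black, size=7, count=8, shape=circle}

Looking at the examples, the only property every 'Match' case has and every 'No match' case lacks is: shape is circle.
{color=red, size=5, count=11, shape=hexagon}: No match (shape is hexagon). {color=white, size=3, count=6, shape=triangle}: No match (shape is triangle). {color=red, size=5, count=11, shape=square}: No match (shape is square). {color=black, size=7, count=8, shape=circle}: Match (shape is circle).

No match, No match, No match, Match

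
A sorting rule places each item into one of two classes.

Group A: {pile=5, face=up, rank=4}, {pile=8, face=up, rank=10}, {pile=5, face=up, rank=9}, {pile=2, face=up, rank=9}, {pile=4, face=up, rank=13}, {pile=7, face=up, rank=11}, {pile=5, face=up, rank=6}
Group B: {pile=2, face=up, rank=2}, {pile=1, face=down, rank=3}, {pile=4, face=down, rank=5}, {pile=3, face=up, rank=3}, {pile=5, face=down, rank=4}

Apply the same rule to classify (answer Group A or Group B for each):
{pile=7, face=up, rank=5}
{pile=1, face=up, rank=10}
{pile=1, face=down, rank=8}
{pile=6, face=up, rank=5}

Group A, Group A, Group B, Group A

Every 'Group A' example satisfies: face is up AND rank ≥ 4. None of the 'Group B' examples do.
{pile=7, face=up, rank=5}: face is up, rank = 5, meets the rule → Group A. {pile=1, face=up, rank=10}: face is up, rank = 10, meets the rule → Group A. {pile=1, face=down, rank=8}: face is down, rank = 8, does not fit → Group B. {pile=6, face=up, rank=5}: face is up, rank = 5, meets the rule → Group A.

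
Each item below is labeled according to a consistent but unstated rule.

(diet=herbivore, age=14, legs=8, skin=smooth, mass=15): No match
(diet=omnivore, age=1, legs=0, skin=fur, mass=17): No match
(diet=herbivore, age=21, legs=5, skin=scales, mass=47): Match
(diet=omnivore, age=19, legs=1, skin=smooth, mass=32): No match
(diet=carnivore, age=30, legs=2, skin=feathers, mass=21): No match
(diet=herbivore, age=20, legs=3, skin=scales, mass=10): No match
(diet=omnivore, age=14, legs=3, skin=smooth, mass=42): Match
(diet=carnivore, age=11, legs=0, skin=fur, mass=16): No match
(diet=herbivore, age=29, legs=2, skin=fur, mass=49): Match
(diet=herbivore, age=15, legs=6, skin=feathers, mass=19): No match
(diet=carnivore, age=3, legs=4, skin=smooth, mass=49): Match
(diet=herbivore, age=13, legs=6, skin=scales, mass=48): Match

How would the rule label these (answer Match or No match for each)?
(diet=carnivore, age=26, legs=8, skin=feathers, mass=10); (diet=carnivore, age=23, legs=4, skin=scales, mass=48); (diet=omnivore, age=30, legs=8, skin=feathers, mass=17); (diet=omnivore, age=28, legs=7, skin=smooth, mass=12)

'Match' ⟺ mass ≥ 42.

No match, Match, No match, No match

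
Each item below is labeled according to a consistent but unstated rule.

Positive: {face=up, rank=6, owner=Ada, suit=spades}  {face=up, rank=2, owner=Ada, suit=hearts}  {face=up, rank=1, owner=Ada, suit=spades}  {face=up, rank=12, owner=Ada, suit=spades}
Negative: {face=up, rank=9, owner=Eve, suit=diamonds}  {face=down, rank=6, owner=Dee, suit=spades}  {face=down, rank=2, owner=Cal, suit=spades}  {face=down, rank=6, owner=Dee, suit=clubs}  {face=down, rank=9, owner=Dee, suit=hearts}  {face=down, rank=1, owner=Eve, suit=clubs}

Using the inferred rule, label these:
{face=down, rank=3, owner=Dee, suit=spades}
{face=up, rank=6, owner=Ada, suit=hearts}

Negative, Positive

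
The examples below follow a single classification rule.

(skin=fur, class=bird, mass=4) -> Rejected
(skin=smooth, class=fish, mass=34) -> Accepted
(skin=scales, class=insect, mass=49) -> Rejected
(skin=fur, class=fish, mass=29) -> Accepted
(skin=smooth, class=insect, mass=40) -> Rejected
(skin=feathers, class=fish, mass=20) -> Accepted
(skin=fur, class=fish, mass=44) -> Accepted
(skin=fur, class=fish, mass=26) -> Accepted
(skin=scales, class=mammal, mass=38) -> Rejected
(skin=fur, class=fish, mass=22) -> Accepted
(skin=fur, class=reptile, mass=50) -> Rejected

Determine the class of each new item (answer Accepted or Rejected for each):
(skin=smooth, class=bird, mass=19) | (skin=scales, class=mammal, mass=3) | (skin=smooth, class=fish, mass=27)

Rejected, Rejected, Accepted

The pattern is that an item is 'Accepted' exactly when: class is fish.
(skin=smooth, class=bird, mass=19): Rejected (class is bird). (skin=scales, class=mammal, mass=3): Rejected (class is mammal). (skin=smooth, class=fish, mass=27): Accepted (class is fish).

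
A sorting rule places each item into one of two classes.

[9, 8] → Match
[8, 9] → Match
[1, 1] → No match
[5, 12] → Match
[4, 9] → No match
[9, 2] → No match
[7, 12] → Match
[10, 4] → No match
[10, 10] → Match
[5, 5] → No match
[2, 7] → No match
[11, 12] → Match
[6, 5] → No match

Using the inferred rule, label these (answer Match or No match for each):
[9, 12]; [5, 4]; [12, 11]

Rule: sum ≥ 17. This holds for each 'Match' example and fails for each 'No match' one.
[9, 12]: 9+12 = 21 — passes, so Match.
[5, 4]: 5+4 = 9 — doesn't match, so No match.
[12, 11]: 12+11 = 23 — passes, so Match.

Match, No match, Match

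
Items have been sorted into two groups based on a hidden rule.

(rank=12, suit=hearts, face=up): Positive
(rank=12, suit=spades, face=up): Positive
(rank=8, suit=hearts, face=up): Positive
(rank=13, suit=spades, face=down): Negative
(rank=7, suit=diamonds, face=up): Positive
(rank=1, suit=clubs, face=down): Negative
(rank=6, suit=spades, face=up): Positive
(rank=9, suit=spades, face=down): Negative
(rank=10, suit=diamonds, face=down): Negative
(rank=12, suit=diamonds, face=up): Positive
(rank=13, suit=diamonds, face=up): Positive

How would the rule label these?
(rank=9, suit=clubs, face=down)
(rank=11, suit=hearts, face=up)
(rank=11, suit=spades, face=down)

Negative, Positive, Negative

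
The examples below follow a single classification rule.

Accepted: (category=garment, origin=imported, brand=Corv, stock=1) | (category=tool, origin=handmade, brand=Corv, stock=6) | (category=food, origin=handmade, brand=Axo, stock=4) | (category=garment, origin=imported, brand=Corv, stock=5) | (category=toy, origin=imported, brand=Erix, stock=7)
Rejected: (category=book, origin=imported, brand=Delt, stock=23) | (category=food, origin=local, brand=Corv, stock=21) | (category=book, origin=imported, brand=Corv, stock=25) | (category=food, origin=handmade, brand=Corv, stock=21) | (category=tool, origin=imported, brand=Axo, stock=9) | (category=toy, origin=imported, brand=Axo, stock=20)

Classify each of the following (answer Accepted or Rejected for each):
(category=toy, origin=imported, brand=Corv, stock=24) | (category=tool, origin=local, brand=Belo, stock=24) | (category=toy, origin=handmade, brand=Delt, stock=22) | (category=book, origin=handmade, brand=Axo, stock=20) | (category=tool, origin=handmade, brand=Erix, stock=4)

Rule: stock ≤ 7. This holds for each 'Accepted' example and fails for each 'Rejected' one.
(category=toy, origin=imported, brand=Corv, stock=24) — stock = 24, hence Rejected. (category=tool, origin=local, brand=Belo, stock=24) — stock = 24, hence Rejected. (category=toy, origin=handmade, brand=Delt, stock=22) — stock = 22, hence Rejected. (category=book, origin=handmade, brand=Axo, stock=20) — stock = 20, hence Rejected. (category=tool, origin=handmade, brand=Erix, stock=4) — stock = 4, hence Accepted.

Rejected, Rejected, Rejected, Rejected, Accepted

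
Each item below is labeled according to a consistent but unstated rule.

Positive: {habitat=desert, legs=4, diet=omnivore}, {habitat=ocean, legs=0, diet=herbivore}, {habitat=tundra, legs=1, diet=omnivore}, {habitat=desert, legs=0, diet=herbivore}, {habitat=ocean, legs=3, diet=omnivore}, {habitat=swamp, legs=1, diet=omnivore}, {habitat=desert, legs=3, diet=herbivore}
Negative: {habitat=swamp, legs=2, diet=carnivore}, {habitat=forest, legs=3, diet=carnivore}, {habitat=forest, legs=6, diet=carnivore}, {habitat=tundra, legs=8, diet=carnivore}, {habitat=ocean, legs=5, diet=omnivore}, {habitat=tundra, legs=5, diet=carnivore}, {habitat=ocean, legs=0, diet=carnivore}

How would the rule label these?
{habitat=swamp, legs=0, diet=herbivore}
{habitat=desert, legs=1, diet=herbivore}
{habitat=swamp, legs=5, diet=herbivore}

The pattern is that an item is 'Positive' exactly when: diet is not carnivore AND legs ≤ 4.
{habitat=swamp, legs=0, diet=herbivore}: diet is herbivore, legs = 0 — satisfies this, so Positive. {habitat=desert, legs=1, diet=herbivore}: diet is herbivore, legs = 1 — satisfies this, so Positive. {habitat=swamp, legs=5, diet=herbivore}: diet is herbivore, legs = 5 — doesn't qualify, so Negative.

Positive, Positive, Negative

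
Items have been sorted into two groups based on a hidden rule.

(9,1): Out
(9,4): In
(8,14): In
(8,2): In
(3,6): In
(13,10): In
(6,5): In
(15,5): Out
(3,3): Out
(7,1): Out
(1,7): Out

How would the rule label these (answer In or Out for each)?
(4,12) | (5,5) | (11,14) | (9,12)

In, Out, In, In

The distinguishing property — product is even — holds for all the 'In' cases and none of the 'Out' cases.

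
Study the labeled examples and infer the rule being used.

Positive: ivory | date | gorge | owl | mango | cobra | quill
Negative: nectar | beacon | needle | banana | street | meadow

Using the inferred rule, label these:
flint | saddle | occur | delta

The distinguishing property — length ≤ 5 — holds for all the 'Positive' cases and none of the 'Negative' cases.
flint — length 5, hence Positive. saddle — length 6, hence Negative. occur — length 5, hence Positive. delta — length 5, hence Positive.

Positive, Negative, Positive, Positive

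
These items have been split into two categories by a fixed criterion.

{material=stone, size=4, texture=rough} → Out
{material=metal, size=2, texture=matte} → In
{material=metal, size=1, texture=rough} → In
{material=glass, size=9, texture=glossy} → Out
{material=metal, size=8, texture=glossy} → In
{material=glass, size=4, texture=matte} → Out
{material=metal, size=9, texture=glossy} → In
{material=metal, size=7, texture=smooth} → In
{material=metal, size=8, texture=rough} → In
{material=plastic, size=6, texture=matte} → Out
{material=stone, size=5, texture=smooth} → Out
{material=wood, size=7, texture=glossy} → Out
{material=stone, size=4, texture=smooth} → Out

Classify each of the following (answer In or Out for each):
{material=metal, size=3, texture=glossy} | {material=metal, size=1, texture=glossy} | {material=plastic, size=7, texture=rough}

In, In, Out

The simplest hypothesis consistent with all the labels is: material is metal.
{material=metal, size=3, texture=glossy} → material is metal → In. {material=metal, size=1, texture=glossy} → material is metal → In. {material=plastic, size=7, texture=rough} → material is plastic → Out.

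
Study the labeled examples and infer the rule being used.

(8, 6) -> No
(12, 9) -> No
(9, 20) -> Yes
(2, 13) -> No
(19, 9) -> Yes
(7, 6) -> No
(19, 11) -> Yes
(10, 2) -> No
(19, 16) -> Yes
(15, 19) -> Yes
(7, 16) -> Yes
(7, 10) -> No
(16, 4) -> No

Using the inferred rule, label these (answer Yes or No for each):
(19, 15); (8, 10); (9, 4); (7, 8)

Yes, No, No, No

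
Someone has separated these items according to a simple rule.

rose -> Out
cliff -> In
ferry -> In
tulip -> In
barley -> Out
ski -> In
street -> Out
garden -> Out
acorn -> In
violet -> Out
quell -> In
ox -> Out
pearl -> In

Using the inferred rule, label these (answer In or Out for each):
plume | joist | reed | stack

The pattern is that an item is 'In' exactly when: odd length.

In, In, Out, In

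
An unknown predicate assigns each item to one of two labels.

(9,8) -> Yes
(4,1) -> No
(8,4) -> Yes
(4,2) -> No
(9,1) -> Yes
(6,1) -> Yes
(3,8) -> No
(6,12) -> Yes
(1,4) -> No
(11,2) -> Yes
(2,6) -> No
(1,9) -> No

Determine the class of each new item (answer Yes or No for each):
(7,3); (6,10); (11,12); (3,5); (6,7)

Yes, Yes, Yes, No, Yes

The distinguishing property — first ≥ 6 — holds for all the 'Yes' cases and none of the 'No' cases.
(7,3): first 7 — checks out, so Yes.
(6,10): first 6 — checks out, so Yes.
(11,12): first 11 — checks out, so Yes.
(3,5): first 3 — doesn't qualify, so No.
(6,7): first 6 — checks out, so Yes.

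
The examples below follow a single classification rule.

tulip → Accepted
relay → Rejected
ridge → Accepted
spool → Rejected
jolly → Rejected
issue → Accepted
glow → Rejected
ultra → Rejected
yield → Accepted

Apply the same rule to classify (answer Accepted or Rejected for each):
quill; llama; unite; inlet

Accepted, Rejected, Accepted, Accepted

Checking candidate rules against both groups, what survives is: contains 'i'.
quill: Accepted (has 'i'). llama: Rejected (no 'i'). unite: Accepted (has 'i'). inlet: Accepted (has 'i').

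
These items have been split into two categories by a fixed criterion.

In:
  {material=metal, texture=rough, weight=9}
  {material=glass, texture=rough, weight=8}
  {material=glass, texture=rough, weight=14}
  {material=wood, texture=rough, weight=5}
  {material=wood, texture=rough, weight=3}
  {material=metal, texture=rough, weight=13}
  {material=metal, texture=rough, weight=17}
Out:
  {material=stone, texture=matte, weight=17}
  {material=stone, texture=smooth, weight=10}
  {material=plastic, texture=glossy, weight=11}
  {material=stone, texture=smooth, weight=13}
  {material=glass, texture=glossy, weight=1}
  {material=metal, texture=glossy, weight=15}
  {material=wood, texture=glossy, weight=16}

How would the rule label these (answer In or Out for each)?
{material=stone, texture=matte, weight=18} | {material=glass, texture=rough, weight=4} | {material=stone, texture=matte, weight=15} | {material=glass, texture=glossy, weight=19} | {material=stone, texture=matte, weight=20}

Rule: texture is rough. This holds for each 'In' example and fails for each 'Out' one.
{material=stone, texture=matte, weight=18} — texture is matte, hence Out. {material=glass, texture=rough, weight=4} — texture is rough, hence In. {material=stone, texture=matte, weight=15} — texture is matte, hence Out. {material=glass, texture=glossy, weight=19} — texture is glossy, hence Out. {material=stone, texture=matte, weight=20} — texture is matte, hence Out.

Out, In, Out, Out, Out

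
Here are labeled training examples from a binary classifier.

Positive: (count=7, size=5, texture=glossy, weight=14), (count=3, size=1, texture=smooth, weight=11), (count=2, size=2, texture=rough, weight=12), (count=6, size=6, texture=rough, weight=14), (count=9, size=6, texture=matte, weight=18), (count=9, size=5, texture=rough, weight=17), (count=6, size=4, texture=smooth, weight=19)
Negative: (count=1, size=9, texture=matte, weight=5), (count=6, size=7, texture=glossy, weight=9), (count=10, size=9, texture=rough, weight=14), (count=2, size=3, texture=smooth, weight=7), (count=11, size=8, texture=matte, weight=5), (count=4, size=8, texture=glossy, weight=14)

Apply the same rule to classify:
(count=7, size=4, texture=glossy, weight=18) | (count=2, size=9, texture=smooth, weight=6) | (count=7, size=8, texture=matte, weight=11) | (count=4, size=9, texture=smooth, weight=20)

'Positive' ⟺ size ≤ 6 AND weight ≥ 9.
(count=7, size=4, texture=glossy, weight=18) → size = 4, weight = 18 → Positive. (count=2, size=9, texture=smooth, weight=6) → size = 9, weight = 6 → Negative. (count=7, size=8, texture=matte, weight=11) → size = 8, weight = 11 → Negative. (count=4, size=9, texture=smooth, weight=20) → size = 9, weight = 20 → Negative.

Positive, Negative, Negative, Negative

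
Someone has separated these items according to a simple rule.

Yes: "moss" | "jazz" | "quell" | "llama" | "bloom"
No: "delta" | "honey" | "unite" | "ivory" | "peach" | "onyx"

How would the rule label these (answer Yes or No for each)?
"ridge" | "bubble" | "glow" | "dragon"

No, Yes, No, No

Every 'Yes' example satisfies: has a double letter. None of the 'No' examples do.
"ridge": no doubled letter, fails this test → No. "bubble": 'bb' doubled, satisfies this → Yes. "glow": no doubled letter, fails this test → No. "dragon": no doubled letter, fails this test → No.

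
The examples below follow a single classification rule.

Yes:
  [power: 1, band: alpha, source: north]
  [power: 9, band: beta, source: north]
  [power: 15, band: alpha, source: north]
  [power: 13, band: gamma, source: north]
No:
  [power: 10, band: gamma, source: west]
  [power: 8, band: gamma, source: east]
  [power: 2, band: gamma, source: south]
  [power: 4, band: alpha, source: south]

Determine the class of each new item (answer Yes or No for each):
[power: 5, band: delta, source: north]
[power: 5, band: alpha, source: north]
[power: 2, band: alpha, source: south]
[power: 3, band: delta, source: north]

The distinguishing property — source is north — holds for all the 'Yes' cases and none of the 'No' cases.
[power: 5, band: delta, source: north]: Yes (source is north). [power: 5, band: alpha, source: north]: Yes (source is north). [power: 2, band: alpha, source: south]: No (source is south). [power: 3, band: delta, source: north]: Yes (source is north).

Yes, Yes, No, Yes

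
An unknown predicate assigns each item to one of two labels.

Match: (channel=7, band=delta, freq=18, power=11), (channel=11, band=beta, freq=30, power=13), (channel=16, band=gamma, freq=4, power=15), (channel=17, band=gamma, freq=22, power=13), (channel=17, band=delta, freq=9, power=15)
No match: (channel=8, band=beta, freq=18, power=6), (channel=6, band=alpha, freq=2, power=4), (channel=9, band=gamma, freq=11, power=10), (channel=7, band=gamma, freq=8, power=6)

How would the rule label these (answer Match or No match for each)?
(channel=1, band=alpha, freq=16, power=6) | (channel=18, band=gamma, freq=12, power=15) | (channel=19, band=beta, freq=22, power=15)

No match, Match, Match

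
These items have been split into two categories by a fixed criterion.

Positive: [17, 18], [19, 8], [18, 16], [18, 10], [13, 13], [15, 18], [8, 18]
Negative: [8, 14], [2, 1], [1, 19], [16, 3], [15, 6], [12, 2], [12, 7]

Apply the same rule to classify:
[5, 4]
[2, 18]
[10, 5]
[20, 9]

Negative, Negative, Negative, Positive

All 'Positive' examples share one property — sum ≥ 26 — and every 'Negative' example lacks it.
[5, 4] — 5+4 = 9, hence Negative.
[2, 18] — 2+18 = 20, hence Negative.
[10, 5] — 10+5 = 15, hence Negative.
[20, 9] — 20+9 = 29, hence Positive.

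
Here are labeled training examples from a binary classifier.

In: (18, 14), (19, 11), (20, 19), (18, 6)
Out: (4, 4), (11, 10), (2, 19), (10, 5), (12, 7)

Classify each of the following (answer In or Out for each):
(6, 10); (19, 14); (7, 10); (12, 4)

The rule appears to be: sum ≥ 24.

Out, In, Out, Out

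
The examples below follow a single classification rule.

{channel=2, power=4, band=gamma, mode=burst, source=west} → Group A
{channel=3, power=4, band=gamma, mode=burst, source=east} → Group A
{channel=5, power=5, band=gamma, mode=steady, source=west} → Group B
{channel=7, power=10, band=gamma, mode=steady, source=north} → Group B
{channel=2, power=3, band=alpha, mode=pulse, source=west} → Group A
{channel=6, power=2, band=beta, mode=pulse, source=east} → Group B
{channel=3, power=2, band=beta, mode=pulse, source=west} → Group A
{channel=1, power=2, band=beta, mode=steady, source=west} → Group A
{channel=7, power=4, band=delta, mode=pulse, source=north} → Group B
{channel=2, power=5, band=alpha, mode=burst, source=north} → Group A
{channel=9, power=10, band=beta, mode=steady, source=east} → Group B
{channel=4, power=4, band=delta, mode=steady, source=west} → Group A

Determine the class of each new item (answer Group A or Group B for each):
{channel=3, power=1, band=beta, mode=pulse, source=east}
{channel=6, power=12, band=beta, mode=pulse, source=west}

Rule: channel ≤ 4. This holds for each 'Group A' example and fails for each 'Group B' one.

Group A, Group B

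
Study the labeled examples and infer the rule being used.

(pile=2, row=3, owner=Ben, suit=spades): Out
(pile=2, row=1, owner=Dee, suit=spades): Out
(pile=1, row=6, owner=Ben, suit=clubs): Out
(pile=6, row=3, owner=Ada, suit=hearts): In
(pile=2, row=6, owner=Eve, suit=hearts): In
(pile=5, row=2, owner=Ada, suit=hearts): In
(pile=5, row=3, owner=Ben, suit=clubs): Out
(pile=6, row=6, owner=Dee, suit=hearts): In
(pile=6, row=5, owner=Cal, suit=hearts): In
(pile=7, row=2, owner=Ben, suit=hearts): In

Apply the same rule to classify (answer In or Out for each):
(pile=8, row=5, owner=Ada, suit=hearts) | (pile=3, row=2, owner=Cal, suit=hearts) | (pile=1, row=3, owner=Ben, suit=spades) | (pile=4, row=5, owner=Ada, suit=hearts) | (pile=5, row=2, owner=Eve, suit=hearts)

Checking candidate rules against both groups, what survives is: suit is hearts.
(pile=8, row=5, owner=Ada, suit=hearts) → suit is hearts → In.
(pile=3, row=2, owner=Cal, suit=hearts) → suit is hearts → In.
(pile=1, row=3, owner=Ben, suit=spades) → suit is spades → Out.
(pile=4, row=5, owner=Ada, suit=hearts) → suit is hearts → In.
(pile=5, row=2, owner=Eve, suit=hearts) → suit is hearts → In.

In, In, Out, In, In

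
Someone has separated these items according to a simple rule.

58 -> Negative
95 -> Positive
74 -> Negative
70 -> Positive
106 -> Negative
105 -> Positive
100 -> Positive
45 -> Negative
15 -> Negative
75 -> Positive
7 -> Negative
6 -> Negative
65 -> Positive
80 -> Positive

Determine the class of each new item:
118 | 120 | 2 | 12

Negative, Positive, Negative, Negative

The classifier is using: multiple of 5 AND at least 58.
118: Negative (118 = 5·23 + 3, 118 ≥ 58). 120: Positive (120 = 5·24, 120 ≥ 58). 2: Negative (2 = 5·0 + 2, 2 < 58). 12: Negative (12 = 5·2 + 2, 12 < 58).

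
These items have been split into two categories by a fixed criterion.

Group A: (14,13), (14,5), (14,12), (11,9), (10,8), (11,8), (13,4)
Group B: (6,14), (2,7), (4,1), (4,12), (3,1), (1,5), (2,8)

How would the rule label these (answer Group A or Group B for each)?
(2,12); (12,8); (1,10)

Group B, Group A, Group B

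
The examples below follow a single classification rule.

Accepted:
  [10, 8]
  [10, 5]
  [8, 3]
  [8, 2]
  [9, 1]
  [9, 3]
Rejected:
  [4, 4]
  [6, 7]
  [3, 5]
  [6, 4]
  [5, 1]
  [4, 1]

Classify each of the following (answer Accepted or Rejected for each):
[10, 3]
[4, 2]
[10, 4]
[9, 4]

All 'Accepted' examples share one property — first ≥ 7 — and every 'Rejected' example lacks it.
[10, 3]: Accepted (first 10). [4, 2]: Rejected (first 4). [10, 4]: Accepted (first 10). [9, 4]: Accepted (first 9).

Accepted, Rejected, Accepted, Accepted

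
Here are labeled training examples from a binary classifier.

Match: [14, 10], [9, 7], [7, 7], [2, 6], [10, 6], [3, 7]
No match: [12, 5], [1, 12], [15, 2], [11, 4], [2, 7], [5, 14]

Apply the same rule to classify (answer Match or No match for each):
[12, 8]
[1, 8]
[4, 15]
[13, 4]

Match, No match, No match, No match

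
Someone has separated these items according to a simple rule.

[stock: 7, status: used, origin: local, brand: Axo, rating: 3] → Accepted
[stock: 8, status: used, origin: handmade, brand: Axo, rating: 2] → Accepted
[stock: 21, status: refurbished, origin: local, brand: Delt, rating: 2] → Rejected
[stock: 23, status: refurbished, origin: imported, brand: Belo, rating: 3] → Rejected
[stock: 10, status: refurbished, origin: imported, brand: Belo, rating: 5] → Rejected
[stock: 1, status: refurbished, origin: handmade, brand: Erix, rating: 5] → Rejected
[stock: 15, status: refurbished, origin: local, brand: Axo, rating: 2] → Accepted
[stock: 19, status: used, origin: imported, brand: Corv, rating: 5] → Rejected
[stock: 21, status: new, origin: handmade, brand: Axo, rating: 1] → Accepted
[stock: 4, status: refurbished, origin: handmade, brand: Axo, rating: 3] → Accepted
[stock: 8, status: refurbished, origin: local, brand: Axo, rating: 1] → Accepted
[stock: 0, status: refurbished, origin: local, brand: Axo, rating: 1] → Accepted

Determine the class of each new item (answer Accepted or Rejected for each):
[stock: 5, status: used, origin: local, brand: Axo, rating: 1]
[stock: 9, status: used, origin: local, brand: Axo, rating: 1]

Accepted, Accepted

The rule appears to be: brand is Axo.
[stock: 5, status: used, origin: local, brand: Axo, rating: 1] — brand is Axo, hence Accepted. [stock: 9, status: used, origin: local, brand: Axo, rating: 1] — brand is Axo, hence Accepted.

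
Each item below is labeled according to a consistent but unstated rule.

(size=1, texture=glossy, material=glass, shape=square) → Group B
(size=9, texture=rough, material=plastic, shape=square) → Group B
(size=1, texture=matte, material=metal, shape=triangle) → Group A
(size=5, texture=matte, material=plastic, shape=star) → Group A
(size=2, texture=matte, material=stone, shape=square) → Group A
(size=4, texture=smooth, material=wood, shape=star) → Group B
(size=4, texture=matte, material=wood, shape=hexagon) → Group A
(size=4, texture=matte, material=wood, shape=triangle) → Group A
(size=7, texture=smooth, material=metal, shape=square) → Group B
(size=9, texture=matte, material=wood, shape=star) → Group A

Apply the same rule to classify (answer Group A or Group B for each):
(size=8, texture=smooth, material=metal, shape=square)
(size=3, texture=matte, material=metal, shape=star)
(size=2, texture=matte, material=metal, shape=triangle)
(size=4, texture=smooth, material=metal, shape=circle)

Group B, Group A, Group A, Group B

The distinguishing property — texture is matte — holds for all the 'Group A' cases and none of the 'Group B' cases.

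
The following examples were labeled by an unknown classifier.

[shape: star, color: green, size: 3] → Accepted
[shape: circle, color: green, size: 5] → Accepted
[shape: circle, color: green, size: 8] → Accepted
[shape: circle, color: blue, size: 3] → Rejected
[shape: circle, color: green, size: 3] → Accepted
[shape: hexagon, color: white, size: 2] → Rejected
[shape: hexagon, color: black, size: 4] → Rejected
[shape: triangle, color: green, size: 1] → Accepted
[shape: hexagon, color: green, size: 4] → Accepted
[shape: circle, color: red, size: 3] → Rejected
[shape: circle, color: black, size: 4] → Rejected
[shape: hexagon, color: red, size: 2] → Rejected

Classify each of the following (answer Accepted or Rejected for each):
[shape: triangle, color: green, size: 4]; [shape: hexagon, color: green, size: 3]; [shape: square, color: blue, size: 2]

Accepted, Accepted, Rejected

Checking candidate rules against both groups, what survives is: color is green.
Accepted: [shape: triangle, color: green, size: 4], since color is green.
Accepted: [shape: hexagon, color: green, size: 3], since color is green.
Rejected: [shape: square, color: blue, size: 2], since color is blue.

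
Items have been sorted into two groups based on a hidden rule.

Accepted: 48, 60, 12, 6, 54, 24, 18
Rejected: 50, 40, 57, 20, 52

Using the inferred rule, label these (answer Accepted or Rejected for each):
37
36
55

Rejected, Accepted, Rejected

The classifier is using: multiple of 6.
37: Rejected (37 = 6·6 + 1). 36: Accepted (36 = 6·6). 55: Rejected (55 = 6·9 + 1).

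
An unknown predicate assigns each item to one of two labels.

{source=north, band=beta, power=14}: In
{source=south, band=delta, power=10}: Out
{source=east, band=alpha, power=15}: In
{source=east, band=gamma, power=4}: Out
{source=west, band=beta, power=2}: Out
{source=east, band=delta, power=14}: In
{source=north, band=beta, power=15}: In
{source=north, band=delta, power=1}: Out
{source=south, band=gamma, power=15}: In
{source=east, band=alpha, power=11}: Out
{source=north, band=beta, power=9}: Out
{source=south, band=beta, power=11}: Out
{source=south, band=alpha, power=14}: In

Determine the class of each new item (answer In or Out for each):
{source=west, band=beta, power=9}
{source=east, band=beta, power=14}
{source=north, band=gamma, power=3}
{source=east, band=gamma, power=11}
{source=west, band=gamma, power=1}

A rule that fits every label: power ≥ 14 — true of each 'In' example, false of each 'Out' one.
{source=west, band=beta, power=9}: power = 9 — does not pass, so Out.
{source=east, band=beta, power=14}: power = 14 — meets the rule, so In.
{source=north, band=gamma, power=3}: power = 3 — does not pass, so Out.
{source=east, band=gamma, power=11}: power = 11 — does not pass, so Out.
{source=west, band=gamma, power=1}: power = 1 — does not pass, so Out.

Out, In, Out, Out, Out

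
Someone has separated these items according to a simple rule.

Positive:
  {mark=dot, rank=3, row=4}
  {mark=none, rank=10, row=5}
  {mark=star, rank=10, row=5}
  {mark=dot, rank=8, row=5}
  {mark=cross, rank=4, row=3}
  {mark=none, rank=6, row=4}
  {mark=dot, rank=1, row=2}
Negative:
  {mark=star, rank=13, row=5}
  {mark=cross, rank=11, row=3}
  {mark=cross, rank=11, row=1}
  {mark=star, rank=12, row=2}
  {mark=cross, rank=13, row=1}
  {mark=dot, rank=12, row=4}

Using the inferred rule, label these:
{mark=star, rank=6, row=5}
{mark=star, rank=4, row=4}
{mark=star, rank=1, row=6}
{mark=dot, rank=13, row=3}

The rule appears to be: rank ≤ 10.
{mark=star, rank=6, row=5} → rank = 6 → Positive. {mark=star, rank=4, row=4} → rank = 4 → Positive. {mark=star, rank=1, row=6} → rank = 1 → Positive. {mark=dot, rank=13, row=3} → rank = 13 → Negative.

Positive, Positive, Positive, Negative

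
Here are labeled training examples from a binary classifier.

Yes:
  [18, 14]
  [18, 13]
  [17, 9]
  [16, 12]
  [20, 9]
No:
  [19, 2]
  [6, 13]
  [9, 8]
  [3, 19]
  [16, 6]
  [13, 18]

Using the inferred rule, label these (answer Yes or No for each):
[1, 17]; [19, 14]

No, Yes

One predicate separates the groups cleanly: first > second AND sum ≥ 26.
[1, 17]: 1 < 17, 1+17 = 18 — does not fit, so No.
[19, 14]: 19 > 14, 19+14 = 33 — satisfies this, so Yes.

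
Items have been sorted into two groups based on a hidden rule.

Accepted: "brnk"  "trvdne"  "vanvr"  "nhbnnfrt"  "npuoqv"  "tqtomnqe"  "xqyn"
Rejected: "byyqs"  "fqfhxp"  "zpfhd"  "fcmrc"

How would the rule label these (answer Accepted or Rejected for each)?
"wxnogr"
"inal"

Accepted, Accepted

A rule that fits every label: contains 'n' — true of each 'Accepted' example, false of each 'Rejected' one.
"wxnogr" → has 'n' → Accepted.
"inal" → has 'n' → Accepted.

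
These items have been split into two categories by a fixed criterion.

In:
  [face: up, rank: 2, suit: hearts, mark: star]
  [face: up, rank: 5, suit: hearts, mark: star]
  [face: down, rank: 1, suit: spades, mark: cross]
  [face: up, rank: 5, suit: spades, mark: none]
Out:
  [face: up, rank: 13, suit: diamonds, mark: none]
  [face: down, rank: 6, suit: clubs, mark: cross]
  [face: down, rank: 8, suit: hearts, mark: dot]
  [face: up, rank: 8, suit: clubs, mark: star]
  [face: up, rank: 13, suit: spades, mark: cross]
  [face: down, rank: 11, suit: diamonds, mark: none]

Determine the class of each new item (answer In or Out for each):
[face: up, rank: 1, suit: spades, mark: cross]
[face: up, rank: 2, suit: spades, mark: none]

One predicate separates the groups cleanly: rank ≤ 5.
[face: up, rank: 1, suit: spades, mark: cross] — rank = 1, hence In.
[face: up, rank: 2, suit: spades, mark: none] — rank = 2, hence In.

In, In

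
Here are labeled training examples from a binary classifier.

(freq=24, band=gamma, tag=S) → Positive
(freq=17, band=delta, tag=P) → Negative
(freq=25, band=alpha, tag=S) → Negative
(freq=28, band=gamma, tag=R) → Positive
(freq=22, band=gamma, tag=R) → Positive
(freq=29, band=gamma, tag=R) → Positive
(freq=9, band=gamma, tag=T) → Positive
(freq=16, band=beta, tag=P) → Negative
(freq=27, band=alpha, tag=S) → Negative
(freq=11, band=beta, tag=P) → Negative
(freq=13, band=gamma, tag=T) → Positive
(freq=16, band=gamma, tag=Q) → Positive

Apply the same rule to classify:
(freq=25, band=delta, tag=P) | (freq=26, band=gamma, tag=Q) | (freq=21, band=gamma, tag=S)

Looking at the examples, the only property every 'Positive' case has and every 'Negative' case lacks is: band is gamma.
(freq=25, band=delta, tag=P) — band is delta, hence Negative.
(freq=26, band=gamma, tag=Q) — band is gamma, hence Positive.
(freq=21, band=gamma, tag=S) — band is gamma, hence Positive.

Negative, Positive, Positive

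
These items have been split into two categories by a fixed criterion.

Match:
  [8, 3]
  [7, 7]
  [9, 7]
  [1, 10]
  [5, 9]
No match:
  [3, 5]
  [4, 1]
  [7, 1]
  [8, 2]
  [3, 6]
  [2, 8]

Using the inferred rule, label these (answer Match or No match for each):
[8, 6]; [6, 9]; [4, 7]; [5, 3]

Rule: sum ≥ 11. This holds for each 'Match' example and fails for each 'No match' one.
[8, 6]: Match (8+6 = 14). [6, 9]: Match (6+9 = 15). [4, 7]: Match (4+7 = 11). [5, 3]: No match (5+3 = 8).

Match, Match, Match, No match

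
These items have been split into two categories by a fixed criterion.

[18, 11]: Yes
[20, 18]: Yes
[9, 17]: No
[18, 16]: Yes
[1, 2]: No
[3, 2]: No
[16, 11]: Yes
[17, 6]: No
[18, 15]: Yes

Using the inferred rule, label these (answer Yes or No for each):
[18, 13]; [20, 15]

Yes, Yes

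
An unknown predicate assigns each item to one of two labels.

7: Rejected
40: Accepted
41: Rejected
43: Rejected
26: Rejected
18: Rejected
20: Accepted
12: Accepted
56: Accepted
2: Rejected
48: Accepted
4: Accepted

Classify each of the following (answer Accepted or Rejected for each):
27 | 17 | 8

Rejected, Rejected, Accepted

The pattern is that an item is 'Accepted' exactly when: multiple of 4.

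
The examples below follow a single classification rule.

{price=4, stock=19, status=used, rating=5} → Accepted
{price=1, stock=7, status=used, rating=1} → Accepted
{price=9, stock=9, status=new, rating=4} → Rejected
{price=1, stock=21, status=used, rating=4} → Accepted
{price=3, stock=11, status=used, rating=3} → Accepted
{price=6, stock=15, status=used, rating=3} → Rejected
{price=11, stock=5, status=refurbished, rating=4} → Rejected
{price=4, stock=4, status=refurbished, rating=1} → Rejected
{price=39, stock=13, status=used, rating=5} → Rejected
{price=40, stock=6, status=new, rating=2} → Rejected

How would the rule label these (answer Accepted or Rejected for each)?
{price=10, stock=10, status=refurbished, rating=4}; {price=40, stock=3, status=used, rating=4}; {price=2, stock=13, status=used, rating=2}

The distinguishing property — status is used AND price ≤ 4 — holds for all the 'Accepted' cases and none of the 'Rejected' cases.

Rejected, Rejected, Accepted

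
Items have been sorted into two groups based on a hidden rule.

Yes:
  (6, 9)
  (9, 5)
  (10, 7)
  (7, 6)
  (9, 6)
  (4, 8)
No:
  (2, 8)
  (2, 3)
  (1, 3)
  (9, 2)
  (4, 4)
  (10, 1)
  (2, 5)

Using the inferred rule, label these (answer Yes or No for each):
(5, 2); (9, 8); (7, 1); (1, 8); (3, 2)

No, Yes, No, No, No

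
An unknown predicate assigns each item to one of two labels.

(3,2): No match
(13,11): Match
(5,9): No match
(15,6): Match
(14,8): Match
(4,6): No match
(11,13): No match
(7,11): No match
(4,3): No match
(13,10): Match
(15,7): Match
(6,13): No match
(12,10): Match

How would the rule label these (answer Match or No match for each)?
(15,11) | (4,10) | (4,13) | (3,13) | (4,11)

Match, No match, No match, No match, No match

The classifier is using: first ≥ 12.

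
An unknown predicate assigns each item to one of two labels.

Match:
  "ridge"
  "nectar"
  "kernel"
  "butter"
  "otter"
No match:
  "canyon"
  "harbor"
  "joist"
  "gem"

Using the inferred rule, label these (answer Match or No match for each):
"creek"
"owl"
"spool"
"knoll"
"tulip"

One predicate separates the groups cleanly: contains 'e' AND contains 'r'.
"creek" — has 'e', has 'r', hence Match.
"owl" — no 'e', no 'r', hence No match.
"spool" — no 'e', no 'r', hence No match.
"knoll" — no 'e', no 'r', hence No match.
"tulip" — no 'e', no 'r', hence No match.

Match, No match, No match, No match, No match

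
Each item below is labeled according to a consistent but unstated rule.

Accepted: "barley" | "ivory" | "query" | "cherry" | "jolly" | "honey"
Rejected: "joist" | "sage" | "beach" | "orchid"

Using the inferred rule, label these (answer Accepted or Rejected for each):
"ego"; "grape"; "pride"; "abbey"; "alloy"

Rejected, Rejected, Rejected, Accepted, Accepted

The simplest hypothesis consistent with all the labels is: contains 'y'.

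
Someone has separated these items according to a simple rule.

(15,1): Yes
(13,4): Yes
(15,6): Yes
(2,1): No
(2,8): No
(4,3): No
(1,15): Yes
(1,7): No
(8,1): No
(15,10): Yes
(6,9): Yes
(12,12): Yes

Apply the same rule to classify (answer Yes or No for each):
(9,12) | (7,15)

Yes, Yes

All 'Yes' examples share one property — sum ≥ 15 — and every 'No' example lacks it.
(9,12) → 9+12 = 21 → Yes. (7,15) → 7+15 = 22 → Yes.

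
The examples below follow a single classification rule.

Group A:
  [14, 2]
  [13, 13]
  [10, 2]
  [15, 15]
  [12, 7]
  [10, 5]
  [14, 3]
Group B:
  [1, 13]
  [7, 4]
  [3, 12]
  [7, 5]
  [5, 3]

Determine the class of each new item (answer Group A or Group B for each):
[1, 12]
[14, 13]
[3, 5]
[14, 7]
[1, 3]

Group B, Group A, Group B, Group A, Group B

The simplest hypothesis consistent with all the labels is: first ≥ 10.
[1, 12] — first 1, hence Group B.
[14, 13] — first 14, hence Group A.
[3, 5] — first 3, hence Group B.
[14, 7] — first 14, hence Group A.
[1, 3] — first 1, hence Group B.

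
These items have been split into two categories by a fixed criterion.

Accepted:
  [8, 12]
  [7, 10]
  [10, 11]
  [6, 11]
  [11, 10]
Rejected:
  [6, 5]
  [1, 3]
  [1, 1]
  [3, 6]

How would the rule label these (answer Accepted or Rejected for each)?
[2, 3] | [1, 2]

The pattern is that an item is 'Accepted' exactly when: sum ≥ 17.
[2, 3] → 2+3 = 5 → Rejected.
[1, 2] → 1+2 = 3 → Rejected.

Rejected, Rejected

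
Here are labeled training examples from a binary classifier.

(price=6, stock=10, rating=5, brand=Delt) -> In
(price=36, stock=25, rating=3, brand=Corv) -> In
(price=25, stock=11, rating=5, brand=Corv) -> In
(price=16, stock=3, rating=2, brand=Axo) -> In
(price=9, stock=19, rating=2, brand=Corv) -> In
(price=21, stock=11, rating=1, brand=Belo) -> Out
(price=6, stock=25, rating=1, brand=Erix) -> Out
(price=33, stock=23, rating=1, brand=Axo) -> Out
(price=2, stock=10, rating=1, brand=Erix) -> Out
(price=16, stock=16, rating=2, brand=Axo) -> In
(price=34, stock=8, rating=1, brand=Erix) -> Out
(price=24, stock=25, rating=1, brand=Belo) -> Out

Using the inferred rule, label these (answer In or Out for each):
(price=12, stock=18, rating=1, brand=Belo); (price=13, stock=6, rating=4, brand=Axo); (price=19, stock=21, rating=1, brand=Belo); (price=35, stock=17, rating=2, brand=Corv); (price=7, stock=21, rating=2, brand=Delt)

Out, In, Out, In, In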